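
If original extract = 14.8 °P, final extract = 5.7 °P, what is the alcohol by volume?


SG = 259/(259 − P);  ABV = (OG − FG)·131.25
OG = 259/(259 − 14.8) = 1.0606
FG = 259/(259 − 5.7) = 1.0225
ABV = (1.0606 − 1.0225)·131.25

5.0010 % ABV


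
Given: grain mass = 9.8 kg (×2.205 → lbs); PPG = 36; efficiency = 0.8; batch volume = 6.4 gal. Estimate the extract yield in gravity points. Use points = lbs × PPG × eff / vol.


lbs = 9.8 × 2.205 = 21.6090
points = 21.6090 × 36 × 0.8 / 6.4

97.2405 points


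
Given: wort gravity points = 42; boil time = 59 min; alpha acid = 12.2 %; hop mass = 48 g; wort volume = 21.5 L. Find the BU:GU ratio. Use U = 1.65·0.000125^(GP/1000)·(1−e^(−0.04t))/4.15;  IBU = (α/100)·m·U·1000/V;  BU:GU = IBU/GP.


U = 1.65·0.000125^(42/1000)·(1−e^(−0.04·59))/4.15 = 0.2468
IBU = (12.2/100)·48·0.2468·1000/21.5 = 67.2350
BU:GU = 67.2350/42

1.6008


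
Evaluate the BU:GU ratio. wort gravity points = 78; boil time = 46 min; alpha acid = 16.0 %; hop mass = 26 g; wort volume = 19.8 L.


U = 1.65·0.000125^(GP/1000)·(1−e^(−0.04t))/4.15;  IBU = (α/100)·m·U·1000/V;  BU:GU = IBU/GP
U = 1.65·0.000125^(78/1000)·(1−e^(−0.04·46))/4.15 = 0.1659
IBU = (16.0/100)·26·0.1659·1000/19.8 = 34.8589
BU:GU = 34.8589/78

0.4469


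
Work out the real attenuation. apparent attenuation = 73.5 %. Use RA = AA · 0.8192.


RA = 73.5 · 0.8192

60.2112 %


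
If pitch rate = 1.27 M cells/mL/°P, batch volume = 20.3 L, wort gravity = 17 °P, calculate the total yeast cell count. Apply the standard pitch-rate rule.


cells (billions) = rate · V_L · °P
cells = 1.27 · 20.3 · 17

438.2770 billion cells


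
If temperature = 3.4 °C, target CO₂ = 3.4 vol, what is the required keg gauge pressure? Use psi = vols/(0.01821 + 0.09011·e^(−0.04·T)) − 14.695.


psi = 3.4/(0.01821 + 0.09011·e^(−0.04·3.4)) − 14.695

20.4065 psi


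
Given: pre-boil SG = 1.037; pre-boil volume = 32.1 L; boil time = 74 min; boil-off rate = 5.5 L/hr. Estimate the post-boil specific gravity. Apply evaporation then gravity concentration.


V_post = V_pre − rate·(t/60);  SG_post = 1 + (SG_pre−1)·V_pre/V_post
V_post = 32.1 − 5.5·(74/60) = 25.3167
SG_post = 1 + (1.037 − 1)·32.1/25.3167

1.0469


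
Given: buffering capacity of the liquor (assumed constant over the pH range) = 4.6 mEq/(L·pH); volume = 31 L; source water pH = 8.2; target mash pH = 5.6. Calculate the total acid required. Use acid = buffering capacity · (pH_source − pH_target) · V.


acid = 4.6 · (8.2 − 5.6) · 31

370.7600 mEq


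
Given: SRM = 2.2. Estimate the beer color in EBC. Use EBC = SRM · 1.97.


EBC = 2.2 · 1.97

4.3340 EBC


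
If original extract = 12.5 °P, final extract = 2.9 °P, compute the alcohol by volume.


SG = 259/(259 − P);  ABV = (OG − FG)·131.25
OG = 259/(259 − 12.5) = 1.0507
FG = 259/(259 − 2.9) = 1.0113
ABV = (1.0507 − 1.0113)·131.25

5.1694 % ABV


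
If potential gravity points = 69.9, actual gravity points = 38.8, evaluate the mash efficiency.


efficiency = actual / potential × 100
efficiency = 38.8 / 69.9 × 100

55.5079 %


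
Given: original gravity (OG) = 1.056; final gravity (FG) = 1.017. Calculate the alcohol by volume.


ABV = (OG − FG) · 131.25
ABV = (1.056 − 1.017) · 131.25

5.1188 % ABV


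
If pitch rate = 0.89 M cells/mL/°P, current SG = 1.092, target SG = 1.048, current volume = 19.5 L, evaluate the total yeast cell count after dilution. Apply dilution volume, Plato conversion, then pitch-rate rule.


V_w = V·((SG_c−1)/(SG_t−1)−1);  °P = 259 − 259/SG_t;  cells = rate·(V+V_w)·°P
V_w = 19.5·((1.092−1)/(1.048−1)−1) = 17.8750
V_final = 19.5 + 17.8750 = 37.3750
°P = 259 − 259/1.048 = 11.8626
cells = 0.89·37.3750·11.8626

394.5944 billion cells


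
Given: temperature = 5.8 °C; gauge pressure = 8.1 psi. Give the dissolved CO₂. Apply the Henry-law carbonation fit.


vols = (P + 14.695)·(0.01821 + 0.09011·e^(−0.04·T))
vols = (8.1 + 14.695)·(0.01821 + 0.09011·e^(−0.04·5.8))

2.0439 volumes


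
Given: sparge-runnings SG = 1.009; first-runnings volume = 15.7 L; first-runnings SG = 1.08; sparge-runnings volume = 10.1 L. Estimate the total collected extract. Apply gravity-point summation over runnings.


total = Σ (SG_i − 1)·1000·V_i
first = (1.08 − 1)·1000·15.7 = 1256.0000
sparge = (1.009 − 1)·1000·10.1 = 90.9000
total = 1256.0000 + 90.9000

1346.9000 gravity·L


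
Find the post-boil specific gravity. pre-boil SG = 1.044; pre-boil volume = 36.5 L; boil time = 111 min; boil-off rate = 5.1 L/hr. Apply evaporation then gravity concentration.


V_post = V_pre − rate·(t/60);  SG_post = 1 + (SG_pre−1)·V_pre/V_post
V_post = 36.5 − 5.1·(111/60) = 27.0650
SG_post = 1 + (1.044 − 1)·36.5/27.0650

1.0593


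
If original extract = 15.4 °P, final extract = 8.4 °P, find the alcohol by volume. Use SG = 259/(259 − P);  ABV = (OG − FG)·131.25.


OG = 259/(259 − 15.4) = 1.0632
FG = 259/(259 − 8.4) = 1.0335
ABV = (1.0632 − 1.0335)·131.25

3.8980 % ABV


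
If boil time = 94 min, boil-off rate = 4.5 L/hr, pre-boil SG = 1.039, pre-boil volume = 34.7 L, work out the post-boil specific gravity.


V_post = V_pre − rate·(t/60);  SG_post = 1 + (SG_pre−1)·V_pre/V_post
V_post = 34.7 − 4.5·(94/60) = 27.6500
SG_post = 1 + (1.039 − 1)·34.7/27.6500

1.0489


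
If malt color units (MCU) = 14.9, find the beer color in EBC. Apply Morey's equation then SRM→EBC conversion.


SRM = 1.4922·MCU^0.6859;  EBC = SRM·1.97
SRM = 1.4922·14.9^0.6859 = 9.5173
EBC = 9.5173·1.97

18.7492 EBC


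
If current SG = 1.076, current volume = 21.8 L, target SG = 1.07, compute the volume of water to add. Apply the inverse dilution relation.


V_water = V·((SG_curr − 1)/(SG_target − 1) − 1)
V_water = 21.8·((1.076 − 1)/(1.07 − 1) − 1)

1.8686 L


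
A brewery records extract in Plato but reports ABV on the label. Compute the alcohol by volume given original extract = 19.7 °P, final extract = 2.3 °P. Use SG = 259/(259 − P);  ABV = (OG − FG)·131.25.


OG = 259/(259 − 19.7) = 1.0823
FG = 259/(259 − 2.3) = 1.0090
ABV = (1.0823 − 1.0090)·131.25

9.6290 % ABV


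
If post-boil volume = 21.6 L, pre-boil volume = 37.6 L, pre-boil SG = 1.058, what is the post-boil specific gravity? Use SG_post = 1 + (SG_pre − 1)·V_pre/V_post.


pts_pre = (1.058 − 1)·1000 = 58.0000
pts_post = 58.0000·37.6/21.6 = 100.9630
SG_post = 1 + 100.9630/1000

1.1010


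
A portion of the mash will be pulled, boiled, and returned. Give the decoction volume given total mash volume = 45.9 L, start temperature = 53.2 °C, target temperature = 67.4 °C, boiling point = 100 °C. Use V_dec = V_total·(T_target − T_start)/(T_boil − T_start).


V_dec = 45.9·(67.4 − 53.2)/(100 − 53.2)

13.9269 L


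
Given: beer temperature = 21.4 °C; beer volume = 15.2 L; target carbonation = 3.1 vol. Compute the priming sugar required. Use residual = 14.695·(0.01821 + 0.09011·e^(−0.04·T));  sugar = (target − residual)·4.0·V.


residual = 14.695·(0.01821 + 0.09011·e^(−0.04·21.4)) = 0.8302
sugar = (3.1 − 0.8302)·4.0·15.2

138.0051 g


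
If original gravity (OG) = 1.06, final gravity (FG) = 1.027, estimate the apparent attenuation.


AA = (OG − FG)/(OG − 1) · 100
AA = (1.06 − 1.027)/(1.06 − 1) · 100

55.0000 %


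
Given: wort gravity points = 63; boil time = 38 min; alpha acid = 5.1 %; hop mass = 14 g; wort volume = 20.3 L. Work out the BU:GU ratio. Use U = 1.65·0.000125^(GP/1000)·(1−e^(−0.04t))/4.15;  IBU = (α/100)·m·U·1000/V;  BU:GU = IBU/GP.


U = 1.65·0.000125^(63/1000)·(1−e^(−0.04·38))/4.15 = 0.1763
IBU = (5.1/100)·14·0.1763·1000/20.3 = 6.2023
BU:GU = 6.2023/63

0.0984


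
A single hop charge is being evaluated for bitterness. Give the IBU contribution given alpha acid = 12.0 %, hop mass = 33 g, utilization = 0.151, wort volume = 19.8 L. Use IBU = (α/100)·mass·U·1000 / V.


IBU = (12.0/100)·33·0.151·1000 / 19.8

30.2000 IBU


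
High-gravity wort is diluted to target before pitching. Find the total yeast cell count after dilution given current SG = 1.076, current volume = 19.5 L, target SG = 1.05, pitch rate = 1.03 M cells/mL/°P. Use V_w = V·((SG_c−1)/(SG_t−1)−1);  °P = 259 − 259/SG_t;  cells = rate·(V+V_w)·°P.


V_w = 19.5·((1.076−1)/(1.05−1)−1) = 10.1400
V_final = 19.5 + 10.1400 = 29.6400
°P = 259 − 259/1.05 = 12.3333
cells = 1.03·29.6400·12.3333

376.5268 billion cells


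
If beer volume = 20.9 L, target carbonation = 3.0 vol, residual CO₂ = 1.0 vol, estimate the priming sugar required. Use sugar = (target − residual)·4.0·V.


sugar = (3.0 − 1.0)·4.0·20.9

167.2000 g


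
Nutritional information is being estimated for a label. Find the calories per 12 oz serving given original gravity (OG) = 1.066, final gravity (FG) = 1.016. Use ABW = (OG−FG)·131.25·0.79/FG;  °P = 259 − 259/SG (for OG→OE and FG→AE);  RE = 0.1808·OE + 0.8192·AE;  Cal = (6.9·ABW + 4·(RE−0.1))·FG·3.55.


ABW = (1.066 − 1.016)·131.25·0.79/1.016 = 5.1027
OE = 259 − 259/1.066 = 16.0356 °P
AE = 259 − 259/1.016 = 4.0787 °P
RE = 0.1808·16.0356 + 0.8192·4.0787 = 6.2405 °P
Cal = (6.9·5.1027 + 4·(6.2405−0.1))·1.016·3.55

215.5822 kcal


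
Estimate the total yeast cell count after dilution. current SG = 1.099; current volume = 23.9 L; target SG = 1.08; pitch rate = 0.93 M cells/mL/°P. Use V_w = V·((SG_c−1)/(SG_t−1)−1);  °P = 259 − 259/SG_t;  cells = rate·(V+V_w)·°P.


V_w = 23.9·((1.099−1)/(1.08−1)−1) = 5.6762
V_final = 23.9 + 5.6762 = 29.5762
°P = 259 − 259/1.08 = 19.1852
cells = 0.93·29.5762·19.1852

527.7060 billion cells


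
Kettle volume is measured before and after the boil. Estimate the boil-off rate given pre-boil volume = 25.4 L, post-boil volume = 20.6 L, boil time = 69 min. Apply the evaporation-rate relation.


rate = (V_pre − V_post) / (t_min/60)
rate = (25.4 − 20.6) / (69/60)

4.1739 L/hr


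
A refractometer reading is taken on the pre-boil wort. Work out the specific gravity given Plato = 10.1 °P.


SG = 259/(259 − P)
SG = 259/(259 − 10.1)

1.0406


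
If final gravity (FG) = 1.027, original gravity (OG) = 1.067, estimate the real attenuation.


AA = (OG−FG)/(OG−1)·100;  RA = AA·0.8192
AA = (1.067 − 1.027)/(1.067 − 1)·100 = 59.7015
RA = 59.7015·0.8192

48.9075 %


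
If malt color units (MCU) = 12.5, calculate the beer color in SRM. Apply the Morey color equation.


SRM = 1.4922 · MCU^0.6859
SRM = 1.4922 · 12.5^0.6859

8.4372 SRM


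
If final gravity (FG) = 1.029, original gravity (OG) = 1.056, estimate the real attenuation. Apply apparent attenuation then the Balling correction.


AA = (OG−FG)/(OG−1)·100;  RA = AA·0.8192
AA = (1.056 − 1.029)/(1.056 − 1)·100 = 48.2143
RA = 48.2143·0.8192

39.4971 %


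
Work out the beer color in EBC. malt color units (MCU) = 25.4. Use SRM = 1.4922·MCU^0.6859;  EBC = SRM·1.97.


SRM = 1.4922·25.4^0.6859 = 13.7215
EBC = 13.7215·1.97

27.0314 EBC


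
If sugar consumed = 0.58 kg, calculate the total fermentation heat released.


Q = m_sugar · 590 kJ/kg
Q = 0.58 · 590

342.2000 kJ


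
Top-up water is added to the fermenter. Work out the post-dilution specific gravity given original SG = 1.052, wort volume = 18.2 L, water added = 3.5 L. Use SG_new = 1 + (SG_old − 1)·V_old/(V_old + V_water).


pts = (1.052 − 1)·1000·18.2/(18.2 + 3.5) = 43.6129
SG_new = 1 + 43.6129/1000

1.0436


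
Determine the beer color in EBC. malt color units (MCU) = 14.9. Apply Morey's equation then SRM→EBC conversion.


SRM = 1.4922·MCU^0.6859;  EBC = SRM·1.97
SRM = 1.4922·14.9^0.6859 = 9.5173
EBC = 9.5173·1.97

18.7492 EBC


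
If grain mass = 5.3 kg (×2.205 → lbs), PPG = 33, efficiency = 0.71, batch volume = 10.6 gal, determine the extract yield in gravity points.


points = lbs × PPG × eff / vol
lbs = 5.3 × 2.205 = 11.6865
points = 11.6865 × 33 × 0.71 / 10.6

25.8316 points


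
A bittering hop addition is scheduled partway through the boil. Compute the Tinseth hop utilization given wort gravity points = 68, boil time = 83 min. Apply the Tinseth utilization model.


U = 1.65·0.000125^(GP/1000) · (1 − e^(−0.04·t))/4.15
bigness = 1.65·0.000125^(68/1000) = 0.8955
boil_factor = (1 − e^(−0.04·83))/4.15 = 0.2323
U = 0.8955 · 0.2323

0.2080


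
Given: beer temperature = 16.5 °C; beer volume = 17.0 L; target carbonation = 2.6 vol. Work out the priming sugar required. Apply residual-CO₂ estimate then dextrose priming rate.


residual = 14.695·(0.01821 + 0.09011·e^(−0.04·T));  sugar = (target − residual)·4.0·V
residual = 14.695·(0.01821 + 0.09011·e^(−0.04·16.5)) = 0.9520
sugar = (2.6 − 0.9520)·4.0·17.0

112.0645 g


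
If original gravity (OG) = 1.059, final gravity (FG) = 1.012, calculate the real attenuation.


AA = (OG−FG)/(OG−1)·100;  RA = AA·0.8192
AA = (1.059 − 1.012)/(1.059 − 1)·100 = 79.6610
RA = 79.6610·0.8192

65.2583 %


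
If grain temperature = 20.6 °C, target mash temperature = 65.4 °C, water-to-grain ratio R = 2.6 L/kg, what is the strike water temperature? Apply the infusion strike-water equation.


T_strike = (0.41/R)·(T_mash − T_grain) + T_mash
T_strike = (0.41/2.6)·(65.4 − 20.6) + 65.4

72.4646 °C


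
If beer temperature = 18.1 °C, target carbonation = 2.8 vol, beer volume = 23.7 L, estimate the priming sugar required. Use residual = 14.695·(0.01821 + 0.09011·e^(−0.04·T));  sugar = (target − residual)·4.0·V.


residual = 14.695·(0.01821 + 0.09011·e^(−0.04·18.1)) = 0.9096
sugar = (2.8 − 0.9096)·4.0·23.7

179.2133 g


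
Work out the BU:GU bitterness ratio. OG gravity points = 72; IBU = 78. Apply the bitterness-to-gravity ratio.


BU:GU = IBU / OG_points
BU:GU = 78 / 72

1.0833


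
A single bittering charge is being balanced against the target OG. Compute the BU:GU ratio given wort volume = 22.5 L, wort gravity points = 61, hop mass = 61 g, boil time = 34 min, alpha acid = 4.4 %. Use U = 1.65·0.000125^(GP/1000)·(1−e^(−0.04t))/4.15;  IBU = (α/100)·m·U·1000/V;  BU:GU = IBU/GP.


U = 1.65·0.000125^(61/1000)·(1−e^(−0.04·34))/4.15 = 0.1708
IBU = (4.4/100)·61·0.1708·1000/22.5 = 20.3767
BU:GU = 20.3767/61

0.3340


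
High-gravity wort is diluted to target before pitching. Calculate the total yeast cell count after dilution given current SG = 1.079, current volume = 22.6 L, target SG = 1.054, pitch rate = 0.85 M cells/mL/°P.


V_w = V·((SG_c−1)/(SG_t−1)−1);  °P = 259 − 259/SG_t;  cells = rate·(V+V_w)·°P
V_w = 22.6·((1.079−1)/(1.054−1)−1) = 10.4630
V_final = 22.6 + 10.4630 = 33.0630
°P = 259 − 259/1.054 = 13.2694
cells = 0.85·33.0630·13.2694

372.9182 billion cells


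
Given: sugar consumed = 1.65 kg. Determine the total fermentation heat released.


Q = m_sugar · 590 kJ/kg
Q = 1.65 · 590

973.5000 kJ


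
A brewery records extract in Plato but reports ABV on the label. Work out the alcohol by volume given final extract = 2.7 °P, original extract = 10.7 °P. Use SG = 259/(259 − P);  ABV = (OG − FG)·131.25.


OG = 259/(259 − 10.7) = 1.0431
FG = 259/(259 − 2.7) = 1.0105
ABV = (1.0431 − 1.0105)·131.25

4.2733 % ABV


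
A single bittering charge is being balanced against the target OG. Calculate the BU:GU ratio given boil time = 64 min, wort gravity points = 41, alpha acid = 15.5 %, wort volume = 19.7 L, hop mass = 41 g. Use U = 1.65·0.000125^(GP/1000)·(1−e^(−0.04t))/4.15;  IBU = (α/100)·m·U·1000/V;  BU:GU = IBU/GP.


U = 1.65·0.000125^(41/1000)·(1−e^(−0.04·64))/4.15 = 0.2538
IBU = (15.5/100)·41·0.2538·1000/19.7 = 81.8685
BU:GU = 81.8685/41

1.9968


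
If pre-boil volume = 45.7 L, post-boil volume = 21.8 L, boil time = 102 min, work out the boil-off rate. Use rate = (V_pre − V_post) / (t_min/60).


rate = (45.7 − 21.8) / (102/60)

14.0588 L/hr


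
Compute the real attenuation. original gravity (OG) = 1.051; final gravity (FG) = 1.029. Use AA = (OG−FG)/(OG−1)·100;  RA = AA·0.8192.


AA = (1.051 − 1.029)/(1.051 − 1)·100 = 43.1373
RA = 43.1373·0.8192

35.3380 %


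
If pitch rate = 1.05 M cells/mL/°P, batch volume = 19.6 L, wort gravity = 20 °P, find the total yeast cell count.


cells (billions) = rate · V_L · °P
cells = 1.05 · 19.6 · 20

411.6000 billion cells


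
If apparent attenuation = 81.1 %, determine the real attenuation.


RA = AA · 0.8192
RA = 81.1 · 0.8192

66.4371 %


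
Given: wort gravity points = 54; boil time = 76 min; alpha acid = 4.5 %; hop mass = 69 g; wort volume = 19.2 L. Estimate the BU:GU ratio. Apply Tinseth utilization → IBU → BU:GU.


U = 1.65·0.000125^(GP/1000)·(1−e^(−0.04t))/4.15;  IBU = (α/100)·m·U·1000/V;  BU:GU = IBU/GP
U = 1.65·0.000125^(54/1000)·(1−e^(−0.04·76))/4.15 = 0.2330
IBU = (4.5/100)·69·0.2330·1000/19.2 = 37.6827
BU:GU = 37.6827/54

0.6978


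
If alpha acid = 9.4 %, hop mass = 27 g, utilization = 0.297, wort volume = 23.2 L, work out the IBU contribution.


IBU = (α/100)·mass·U·1000 / V
IBU = (9.4/100)·27·0.297·1000 / 23.2

32.4908 IBU


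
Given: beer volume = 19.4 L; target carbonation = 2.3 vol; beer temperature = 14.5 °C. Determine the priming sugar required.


residual = 14.695·(0.01821 + 0.09011·e^(−0.04·T));  sugar = (target − residual)·4.0·V
residual = 14.695·(0.01821 + 0.09011·e^(−0.04·14.5)) = 1.0090
sugar = (2.3 − 1.0090)·4.0·19.4

100.1820 g


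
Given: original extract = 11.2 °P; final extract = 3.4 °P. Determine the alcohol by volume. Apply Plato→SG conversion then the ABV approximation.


SG = 259/(259 − P);  ABV = (OG − FG)·131.25
OG = 259/(259 − 11.2) = 1.0452
FG = 259/(259 − 3.4) = 1.0133
ABV = (1.0452 − 1.0133)·131.25

4.1863 % ABV


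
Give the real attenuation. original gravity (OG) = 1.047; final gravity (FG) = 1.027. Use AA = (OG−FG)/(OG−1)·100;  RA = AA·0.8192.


AA = (1.047 − 1.027)/(1.047 − 1)·100 = 42.5532
RA = 42.5532·0.8192

34.8596 %


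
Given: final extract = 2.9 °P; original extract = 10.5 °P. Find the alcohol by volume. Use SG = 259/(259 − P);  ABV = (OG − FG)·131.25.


OG = 259/(259 − 10.5) = 1.0423
FG = 259/(259 − 2.9) = 1.0113
ABV = (1.0423 − 1.0113)·131.25

4.0595 % ABV


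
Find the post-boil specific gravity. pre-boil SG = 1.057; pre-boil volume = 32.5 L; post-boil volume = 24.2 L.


SG_post = 1 + (SG_pre − 1)·V_pre/V_post
pts_pre = (1.057 − 1)·1000 = 57.0000
pts_post = 57.0000·32.5/24.2 = 76.5496
SG_post = 1 + 76.5496/1000

1.0765


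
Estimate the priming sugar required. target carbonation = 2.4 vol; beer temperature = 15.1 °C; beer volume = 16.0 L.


residual = 14.695·(0.01821 + 0.09011·e^(−0.04·T));  sugar = (target − residual)·4.0·V
residual = 14.695·(0.01821 + 0.09011·e^(−0.04·15.1)) = 0.9914
sugar = (2.4 − 0.9914)·4.0·16.0

90.1496 g


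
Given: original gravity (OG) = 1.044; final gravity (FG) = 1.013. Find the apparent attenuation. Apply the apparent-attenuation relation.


AA = (OG − FG)/(OG − 1) · 100
AA = (1.044 − 1.013)/(1.044 − 1) · 100

70.4545 %


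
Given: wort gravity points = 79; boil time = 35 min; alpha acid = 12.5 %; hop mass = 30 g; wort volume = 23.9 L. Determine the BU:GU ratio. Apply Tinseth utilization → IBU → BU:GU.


U = 1.65·0.000125^(GP/1000)·(1−e^(−0.04t))/4.15;  IBU = (α/100)·m·U·1000/V;  BU:GU = IBU/GP
U = 1.65·0.000125^(79/1000)·(1−e^(−0.04·35))/4.15 = 0.1473
IBU = (12.5/100)·30·0.1473·1000/23.9 = 23.1075
BU:GU = 23.1075/79

0.2925


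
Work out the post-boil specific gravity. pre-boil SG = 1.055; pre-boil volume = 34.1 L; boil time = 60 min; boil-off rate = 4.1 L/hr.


V_post = V_pre − rate·(t/60);  SG_post = 1 + (SG_pre−1)·V_pre/V_post
V_post = 34.1 − 4.1·(60/60) = 30.0000
SG_post = 1 + (1.055 − 1)·34.1/30.0000

1.0625


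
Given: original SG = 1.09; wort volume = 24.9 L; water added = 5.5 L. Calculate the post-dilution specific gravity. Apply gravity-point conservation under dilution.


SG_new = 1 + (SG_old − 1)·V_old/(V_old + V_water)
pts = (1.09 − 1)·1000·24.9/(24.9 + 5.5) = 73.7171
SG_new = 1 + 73.7171/1000

1.0737


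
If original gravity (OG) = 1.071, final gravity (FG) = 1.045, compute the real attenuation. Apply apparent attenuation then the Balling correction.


AA = (OG−FG)/(OG−1)·100;  RA = AA·0.8192
AA = (1.071 − 1.045)/(1.071 − 1)·100 = 36.6197
RA = 36.6197·0.8192

29.9989 %


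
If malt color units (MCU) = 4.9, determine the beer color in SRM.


SRM = 1.4922 · MCU^0.6859
SRM = 1.4922 · 4.9^0.6859

4.4385 SRM


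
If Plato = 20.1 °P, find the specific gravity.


SG = 259/(259 − P)
SG = 259/(259 − 20.1)

1.0841


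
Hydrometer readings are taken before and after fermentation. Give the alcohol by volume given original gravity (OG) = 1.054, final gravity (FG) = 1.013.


ABV = (OG − FG) · 131.25
ABV = (1.054 − 1.013) · 131.25

5.3813 % ABV


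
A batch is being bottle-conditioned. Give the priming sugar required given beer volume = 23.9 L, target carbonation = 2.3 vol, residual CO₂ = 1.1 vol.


sugar = (target − residual)·4.0·V
sugar = (2.3 − 1.1)·4.0·23.9

114.7200 g


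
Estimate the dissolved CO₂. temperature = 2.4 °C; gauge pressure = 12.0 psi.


vols = (P + 14.695)·(0.01821 + 0.09011·e^(−0.04·T))
vols = (12.0 + 14.695)·(0.01821 + 0.09011·e^(−0.04·2.4))

2.6714 volumes


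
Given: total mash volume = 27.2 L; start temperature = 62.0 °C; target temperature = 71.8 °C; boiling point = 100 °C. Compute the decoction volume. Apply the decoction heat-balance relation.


V_dec = V_total·(T_target − T_start)/(T_boil − T_start)
V_dec = 27.2·(71.8 − 62.0)/(100 − 62.0)

7.0147 L


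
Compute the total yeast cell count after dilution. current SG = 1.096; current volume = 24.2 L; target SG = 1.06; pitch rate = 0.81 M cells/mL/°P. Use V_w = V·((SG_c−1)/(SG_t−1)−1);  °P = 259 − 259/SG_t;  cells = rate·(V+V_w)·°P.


V_w = 24.2·((1.096−1)/(1.06−1)−1) = 14.5200
V_final = 24.2 + 14.5200 = 38.7200
°P = 259 − 259/1.06 = 14.6604
cells = 0.81·38.7200·14.6604

459.7963 billion cells


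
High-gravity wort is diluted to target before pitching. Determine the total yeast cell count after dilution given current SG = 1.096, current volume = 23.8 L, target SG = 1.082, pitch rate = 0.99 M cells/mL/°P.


V_w = V·((SG_c−1)/(SG_t−1)−1);  °P = 259 − 259/SG_t;  cells = rate·(V+V_w)·°P
V_w = 23.8·((1.096−1)/(1.082−1)−1) = 4.0634
V_final = 23.8 + 4.0634 = 27.8634
°P = 259 − 259/1.082 = 19.6285
cells = 0.99·27.8634·19.6285

541.4469 billion cells


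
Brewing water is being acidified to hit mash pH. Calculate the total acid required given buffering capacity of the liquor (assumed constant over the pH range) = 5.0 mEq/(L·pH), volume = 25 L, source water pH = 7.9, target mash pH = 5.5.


acid = buffering capacity · (pH_source − pH_target) · V
acid = 5.0 · (7.9 − 5.5) · 25

300.0000 mEq


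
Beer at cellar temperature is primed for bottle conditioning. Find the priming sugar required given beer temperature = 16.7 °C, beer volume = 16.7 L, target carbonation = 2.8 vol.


residual = 14.695·(0.01821 + 0.09011·e^(−0.04·T));  sugar = (target − residual)·4.0·V
residual = 14.695·(0.01821 + 0.09011·e^(−0.04·16.7)) = 0.9465
sugar = (2.8 − 0.9465)·4.0·16.7

123.8111 g


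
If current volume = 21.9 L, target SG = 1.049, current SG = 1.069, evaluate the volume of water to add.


V_water = V·((SG_curr − 1)/(SG_target − 1) − 1)
V_water = 21.9·((1.069 − 1)/(1.049 − 1) − 1)

8.9388 L


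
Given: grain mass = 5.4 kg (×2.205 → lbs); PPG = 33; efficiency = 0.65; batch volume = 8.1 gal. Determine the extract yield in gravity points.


points = lbs × PPG × eff / vol
lbs = 5.4 × 2.205 = 11.9070
points = 11.9070 × 33 × 0.65 / 8.1

31.5315 points


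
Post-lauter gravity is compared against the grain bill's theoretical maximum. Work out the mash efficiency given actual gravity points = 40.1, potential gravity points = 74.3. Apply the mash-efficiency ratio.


efficiency = actual / potential × 100
efficiency = 40.1 / 74.3 × 100

53.9704 %


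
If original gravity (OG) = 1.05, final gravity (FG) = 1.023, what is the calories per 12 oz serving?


ABW = (OG−FG)·131.25·0.79/FG;  °P = 259 − 259/SG (for OG→OE and FG→AE);  RE = 0.1808·OE + 0.8192·AE;  Cal = (6.9·ABW + 4·(RE−0.1))·FG·3.55
ABW = (1.05 − 1.023)·131.25·0.79/1.023 = 2.7366
OE = 259 − 259/1.05 = 12.3333 °P
AE = 259 − 259/1.023 = 5.8231 °P
RE = 0.1808·12.3333 + 0.8192·5.8231 = 7.0001 °P
Cal = (6.9·2.7366 + 4·(7.0001−0.1))·1.023·3.55

168.8106 kcal


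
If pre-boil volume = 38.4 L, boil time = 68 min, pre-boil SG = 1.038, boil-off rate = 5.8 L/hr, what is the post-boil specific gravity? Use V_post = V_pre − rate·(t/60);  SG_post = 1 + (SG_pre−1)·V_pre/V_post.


V_post = 38.4 − 5.8·(68/60) = 31.8267
SG_post = 1 + (1.038 − 1)·38.4/31.8267

1.0458


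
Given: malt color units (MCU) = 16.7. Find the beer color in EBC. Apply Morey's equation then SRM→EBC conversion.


SRM = 1.4922·MCU^0.6859;  EBC = SRM·1.97
SRM = 1.4922·16.7^0.6859 = 10.2917
EBC = 10.2917·1.97

20.2747 EBC


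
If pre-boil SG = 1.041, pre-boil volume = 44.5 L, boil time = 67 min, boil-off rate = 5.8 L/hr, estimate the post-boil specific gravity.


V_post = V_pre − rate·(t/60);  SG_post = 1 + (SG_pre−1)·V_pre/V_post
V_post = 44.5 − 5.8·(67/60) = 38.0233
SG_post = 1 + (1.041 − 1)·44.5/38.0233

1.0480


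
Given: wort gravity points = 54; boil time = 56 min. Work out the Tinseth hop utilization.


U = 1.65·0.000125^(GP/1000) · (1 − e^(−0.04·t))/4.15
bigness = 1.65·0.000125^(54/1000) = 1.0156
boil_factor = (1 − e^(−0.04·56))/4.15 = 0.2153
U = 1.0156 · 0.2153

0.2187


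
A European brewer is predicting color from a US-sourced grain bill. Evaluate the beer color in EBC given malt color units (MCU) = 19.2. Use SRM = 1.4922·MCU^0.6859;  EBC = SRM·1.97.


SRM = 1.4922·19.2^0.6859 = 11.3251
EBC = 11.3251·1.97

22.3105 EBC


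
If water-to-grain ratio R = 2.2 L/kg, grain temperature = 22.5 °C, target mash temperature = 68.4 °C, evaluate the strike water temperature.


T_strike = (0.41/R)·(T_mash − T_grain) + T_mash
T_strike = (0.41/2.2)·(68.4 − 22.5) + 68.4

76.9541 °C


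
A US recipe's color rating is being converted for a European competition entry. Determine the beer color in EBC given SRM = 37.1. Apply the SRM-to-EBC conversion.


EBC = SRM · 1.97
EBC = 37.1 · 1.97

73.0870 EBC


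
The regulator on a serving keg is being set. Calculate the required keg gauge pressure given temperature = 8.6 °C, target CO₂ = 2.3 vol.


psi = vols/(0.01821 + 0.09011·e^(−0.04·T)) − 14.695
psi = 2.3/(0.01821 + 0.09011·e^(−0.04·8.6)) − 14.695

13.3225 psi


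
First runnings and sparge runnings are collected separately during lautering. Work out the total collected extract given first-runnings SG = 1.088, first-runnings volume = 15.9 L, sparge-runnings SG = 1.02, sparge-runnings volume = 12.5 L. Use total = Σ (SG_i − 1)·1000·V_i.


first = (1.088 − 1)·1000·15.9 = 1399.2000
sparge = (1.02 − 1)·1000·12.5 = 250.0000
total = 1399.2000 + 250.0000

1649.2000 gravity·L


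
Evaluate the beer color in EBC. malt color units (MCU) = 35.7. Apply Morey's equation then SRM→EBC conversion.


SRM = 1.4922·MCU^0.6859;  EBC = SRM·1.97
SRM = 1.4922·35.7^0.6859 = 17.3301
EBC = 17.3301·1.97

34.1404 EBC


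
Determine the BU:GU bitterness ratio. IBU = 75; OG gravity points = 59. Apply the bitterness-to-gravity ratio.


BU:GU = IBU / OG_points
BU:GU = 75 / 59

1.2712


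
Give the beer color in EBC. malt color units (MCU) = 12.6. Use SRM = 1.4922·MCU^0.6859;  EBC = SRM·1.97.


SRM = 1.4922·12.6^0.6859 = 8.4834
EBC = 8.4834·1.97

16.7123 EBC


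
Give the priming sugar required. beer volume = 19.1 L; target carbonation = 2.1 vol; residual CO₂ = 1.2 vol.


sugar = (target − residual)·4.0·V
sugar = (2.1 − 1.2)·4.0·19.1

68.7600 g


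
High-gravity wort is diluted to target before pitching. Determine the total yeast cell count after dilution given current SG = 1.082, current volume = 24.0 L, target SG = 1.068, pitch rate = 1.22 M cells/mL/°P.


V_w = V·((SG_c−1)/(SG_t−1)−1);  °P = 259 − 259/SG_t;  cells = rate·(V+V_w)·°P
V_w = 24.0·((1.082−1)/(1.068−1)−1) = 4.9412
V_final = 24.0 + 4.9412 = 28.9412
°P = 259 − 259/1.068 = 16.4906
cells = 1.22·28.9412·16.4906

582.2553 billion cells


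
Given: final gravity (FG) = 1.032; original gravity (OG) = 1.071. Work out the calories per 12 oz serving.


ABW = (OG−FG)·131.25·0.79/FG;  °P = 259 − 259/SG (for OG→OE and FG→AE);  RE = 0.1808·OE + 0.8192·AE;  Cal = (6.9·ABW + 4·(RE−0.1))·FG·3.55
ABW = (1.071 − 1.032)·131.25·0.79/1.032 = 3.9184
OE = 259 − 259/1.071 = 17.1699 °P
AE = 259 − 259/1.032 = 8.0310 °P
RE = 0.1808·17.1699 + 0.8192·8.0310 = 9.6833 °P
Cal = (6.9·3.9184 + 4·(9.6833−0.1))·1.032·3.55

239.4911 kcal


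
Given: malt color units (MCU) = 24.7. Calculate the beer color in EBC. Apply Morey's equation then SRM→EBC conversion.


SRM = 1.4922·MCU^0.6859;  EBC = SRM·1.97
SRM = 1.4922·24.7^0.6859 = 13.4610
EBC = 13.4610·1.97

26.5182 EBC


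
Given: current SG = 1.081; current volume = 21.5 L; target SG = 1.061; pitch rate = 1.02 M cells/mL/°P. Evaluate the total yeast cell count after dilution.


V_w = V·((SG_c−1)/(SG_t−1)−1);  °P = 259 − 259/SG_t;  cells = rate·(V+V_w)·°P
V_w = 21.5·((1.081−1)/(1.061−1)−1) = 7.0492
V_final = 21.5 + 7.0492 = 28.5492
°P = 259 − 259/1.061 = 14.8907
cells = 1.02·28.5492·14.8907

433.6187 billion cells


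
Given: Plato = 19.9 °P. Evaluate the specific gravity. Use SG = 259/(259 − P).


SG = 259/(259 − 19.9)

1.0832


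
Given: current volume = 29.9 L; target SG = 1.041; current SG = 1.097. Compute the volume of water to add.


V_water = V·((SG_curr − 1)/(SG_target − 1) − 1)
V_water = 29.9·((1.097 − 1)/(1.041 − 1) − 1)

40.8390 L


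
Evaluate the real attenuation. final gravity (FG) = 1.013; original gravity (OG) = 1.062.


AA = (OG−FG)/(OG−1)·100;  RA = AA·0.8192
AA = (1.062 − 1.013)/(1.062 − 1)·100 = 79.0323
RA = 79.0323·0.8192

64.7432 %


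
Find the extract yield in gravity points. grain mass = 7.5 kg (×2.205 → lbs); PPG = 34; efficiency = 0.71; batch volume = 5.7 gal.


points = lbs × PPG × eff / vol
lbs = 7.5 × 2.205 = 16.5375
points = 16.5375 × 34 × 0.71 / 5.7

70.0378 points


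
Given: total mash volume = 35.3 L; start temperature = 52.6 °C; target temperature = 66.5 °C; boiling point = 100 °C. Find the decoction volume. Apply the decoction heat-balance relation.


V_dec = V_total·(T_target − T_start)/(T_boil − T_start)
V_dec = 35.3·(66.5 − 52.6)/(100 − 52.6)

10.3517 L


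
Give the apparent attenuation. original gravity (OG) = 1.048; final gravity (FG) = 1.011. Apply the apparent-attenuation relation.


AA = (OG − FG)/(OG − 1) · 100
AA = (1.048 − 1.011)/(1.048 − 1) · 100

77.0833 %


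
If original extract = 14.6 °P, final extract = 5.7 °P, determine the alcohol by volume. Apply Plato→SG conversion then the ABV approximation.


SG = 259/(259 − P);  ABV = (OG − FG)·131.25
OG = 259/(259 − 14.6) = 1.0597
FG = 259/(259 − 5.7) = 1.0225
ABV = (1.0597 − 1.0225)·131.25

4.8871 % ABV


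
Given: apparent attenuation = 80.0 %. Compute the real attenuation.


RA = AA · 0.8192
RA = 80.0 · 0.8192

65.5360 %


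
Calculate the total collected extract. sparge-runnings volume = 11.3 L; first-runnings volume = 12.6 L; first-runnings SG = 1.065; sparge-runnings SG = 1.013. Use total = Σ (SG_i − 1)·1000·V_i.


first = (1.065 − 1)·1000·12.6 = 819.0000
sparge = (1.013 − 1)·1000·11.3 = 146.9000
total = 819.0000 + 146.9000

965.9000 gravity·L


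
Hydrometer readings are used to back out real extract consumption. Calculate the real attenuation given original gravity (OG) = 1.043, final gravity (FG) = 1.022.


AA = (OG−FG)/(OG−1)·100;  RA = AA·0.8192
AA = (1.043 − 1.022)/(1.043 − 1)·100 = 48.8372
RA = 48.8372·0.8192

40.0074 %


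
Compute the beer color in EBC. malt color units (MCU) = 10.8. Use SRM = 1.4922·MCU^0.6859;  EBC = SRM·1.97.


SRM = 1.4922·10.8^0.6859 = 7.6322
EBC = 7.6322·1.97

15.0355 EBC


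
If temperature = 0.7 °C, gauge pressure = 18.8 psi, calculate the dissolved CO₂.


vols = (P + 14.695)·(0.01821 + 0.09011·e^(−0.04·T))
vols = (18.8 + 14.695)·(0.01821 + 0.09011·e^(−0.04·0.7))

3.5448 volumes


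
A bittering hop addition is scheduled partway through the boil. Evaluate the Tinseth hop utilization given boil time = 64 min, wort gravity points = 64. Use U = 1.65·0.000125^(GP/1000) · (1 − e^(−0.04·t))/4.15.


bigness = 1.65·0.000125^(64/1000) = 0.9283
boil_factor = (1 − e^(−0.04·64))/4.15 = 0.2223
U = 0.9283 · 0.2223

0.2064


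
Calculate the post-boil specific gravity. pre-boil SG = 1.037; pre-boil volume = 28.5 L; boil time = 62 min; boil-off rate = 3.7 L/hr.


V_post = V_pre − rate·(t/60);  SG_post = 1 + (SG_pre−1)·V_pre/V_post
V_post = 28.5 − 3.7·(62/60) = 24.6767
SG_post = 1 + (1.037 − 1)·28.5/24.6767

1.0427


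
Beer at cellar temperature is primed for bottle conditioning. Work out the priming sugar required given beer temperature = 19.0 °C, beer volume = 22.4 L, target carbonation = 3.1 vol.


residual = 14.695·(0.01821 + 0.09011·e^(−0.04·T));  sugar = (target − residual)·4.0·V
residual = 14.695·(0.01821 + 0.09011·e^(−0.04·19.0)) = 0.8869
sugar = (3.1 − 0.8869)·4.0·22.4

198.2970 g


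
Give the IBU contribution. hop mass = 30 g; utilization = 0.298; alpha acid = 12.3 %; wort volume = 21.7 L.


IBU = (α/100)·mass·U·1000 / V
IBU = (12.3/100)·30·0.298·1000 / 21.7

50.6737 IBU


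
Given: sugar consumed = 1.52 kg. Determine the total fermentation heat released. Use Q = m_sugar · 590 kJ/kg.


Q = 1.52 · 590

896.8000 kJ


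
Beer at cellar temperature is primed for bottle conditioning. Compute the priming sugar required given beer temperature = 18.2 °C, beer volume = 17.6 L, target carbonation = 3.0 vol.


residual = 14.695·(0.01821 + 0.09011·e^(−0.04·T));  sugar = (target − residual)·4.0·V
residual = 14.695·(0.01821 + 0.09011·e^(−0.04·18.2)) = 0.9070
sugar = (3.0 − 0.9070)·4.0·17.6

147.3471 g


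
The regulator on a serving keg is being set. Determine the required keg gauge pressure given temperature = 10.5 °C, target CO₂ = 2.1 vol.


psi = vols/(0.01821 + 0.09011·e^(−0.04·T)) − 14.695
psi = 2.1/(0.01821 + 0.09011·e^(−0.04·10.5)) − 14.695

12.4310 psi


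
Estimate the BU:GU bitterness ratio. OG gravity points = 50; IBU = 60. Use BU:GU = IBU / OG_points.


BU:GU = 60 / 50

1.2000


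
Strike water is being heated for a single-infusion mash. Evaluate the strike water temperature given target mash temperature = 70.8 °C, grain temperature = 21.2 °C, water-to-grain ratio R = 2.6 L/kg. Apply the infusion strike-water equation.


T_strike = (0.41/R)·(T_mash − T_grain) + T_mash
T_strike = (0.41/2.6)·(70.8 − 21.2) + 70.8

78.6215 °C


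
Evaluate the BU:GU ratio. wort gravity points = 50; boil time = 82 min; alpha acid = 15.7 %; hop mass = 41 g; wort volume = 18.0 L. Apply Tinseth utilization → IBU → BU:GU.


U = 1.65·0.000125^(GP/1000)·(1−e^(−0.04t))/4.15;  IBU = (α/100)·m·U·1000/V;  BU:GU = IBU/GP
U = 1.65·0.000125^(50/1000)·(1−e^(−0.04·82))/4.15 = 0.2441
IBU = (15.7/100)·41·0.2441·1000/18.0 = 87.3042
BU:GU = 87.3042/50

1.7461


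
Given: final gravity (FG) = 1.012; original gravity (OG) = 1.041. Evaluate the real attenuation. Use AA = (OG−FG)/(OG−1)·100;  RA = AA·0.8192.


AA = (1.041 − 1.012)/(1.041 − 1)·100 = 70.7317
RA = 70.7317·0.8192

57.9434 %


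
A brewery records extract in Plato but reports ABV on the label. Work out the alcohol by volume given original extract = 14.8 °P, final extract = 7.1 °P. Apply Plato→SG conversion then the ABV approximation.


SG = 259/(259 − P);  ABV = (OG − FG)·131.25
OG = 259/(259 − 14.8) = 1.0606
FG = 259/(259 − 7.1) = 1.0282
ABV = (1.0606 − 1.0282)·131.25

4.2552 % ABV


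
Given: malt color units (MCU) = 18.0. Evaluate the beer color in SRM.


SRM = 1.4922 · MCU^0.6859
SRM = 1.4922 · 18.0^0.6859

10.8347 SRM


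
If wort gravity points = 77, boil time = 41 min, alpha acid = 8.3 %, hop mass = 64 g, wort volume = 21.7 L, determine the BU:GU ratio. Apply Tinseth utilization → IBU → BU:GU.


U = 1.65·0.000125^(GP/1000)·(1−e^(−0.04t))/4.15;  IBU = (α/100)·m·U·1000/V;  BU:GU = IBU/GP
U = 1.65·0.000125^(77/1000)·(1−e^(−0.04·41))/4.15 = 0.1604
IBU = (8.3/100)·64·0.1604·1000/21.7 = 39.2683
BU:GU = 39.2683/77

0.5100


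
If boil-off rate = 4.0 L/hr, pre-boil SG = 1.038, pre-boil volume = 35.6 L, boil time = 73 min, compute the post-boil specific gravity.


V_post = V_pre − rate·(t/60);  SG_post = 1 + (SG_pre−1)·V_pre/V_post
V_post = 35.6 − 4.0·(73/60) = 30.7333
SG_post = 1 + (1.038 − 1)·35.6/30.7333

1.0440


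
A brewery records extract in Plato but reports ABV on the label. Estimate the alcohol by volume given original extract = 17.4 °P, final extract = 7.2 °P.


SG = 259/(259 − P);  ABV = (OG − FG)·131.25
OG = 259/(259 − 17.4) = 1.0720
FG = 259/(259 − 7.2) = 1.0286
ABV = (1.0720 − 1.0286)·131.25

5.6996 % ABV


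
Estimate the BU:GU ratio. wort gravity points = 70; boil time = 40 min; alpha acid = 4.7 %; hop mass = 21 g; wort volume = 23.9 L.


U = 1.65·0.000125^(GP/1000)·(1−e^(−0.04t))/4.15;  IBU = (α/100)·m·U·1000/V;  BU:GU = IBU/GP
U = 1.65·0.000125^(70/1000)·(1−e^(−0.04·40))/4.15 = 0.1692
IBU = (4.7/100)·21·0.1692·1000/23.9 = 6.9855
BU:GU = 6.9855/70

0.0998


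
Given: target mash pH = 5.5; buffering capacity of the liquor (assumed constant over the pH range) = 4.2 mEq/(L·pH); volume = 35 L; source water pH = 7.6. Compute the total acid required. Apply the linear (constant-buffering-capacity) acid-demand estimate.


acid = buffering capacity · (pH_source − pH_target) · V
acid = 4.2 · (7.6 − 5.5) · 35

308.7000 mEq


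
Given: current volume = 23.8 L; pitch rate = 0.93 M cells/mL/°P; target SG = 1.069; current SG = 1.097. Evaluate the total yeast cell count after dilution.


V_w = V·((SG_c−1)/(SG_t−1)−1);  °P = 259 − 259/SG_t;  cells = rate·(V+V_w)·°P
V_w = 23.8·((1.097−1)/(1.069−1)−1) = 9.6580
V_final = 23.8 + 9.6580 = 33.4580
°P = 259 − 259/1.069 = 16.7175
cells = 0.93·33.4580·16.7175

520.1801 billion cells


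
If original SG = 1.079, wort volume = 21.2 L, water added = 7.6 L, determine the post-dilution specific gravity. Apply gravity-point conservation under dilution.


SG_new = 1 + (SG_old − 1)·V_old/(V_old + V_water)
pts = (1.079 − 1)·1000·21.2/(21.2 + 7.6) = 58.1528
SG_new = 1 + 58.1528/1000

1.0582


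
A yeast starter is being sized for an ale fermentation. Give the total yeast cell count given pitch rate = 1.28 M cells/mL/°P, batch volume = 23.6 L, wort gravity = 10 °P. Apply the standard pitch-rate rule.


cells (billions) = rate · V_L · °P
cells = 1.28 · 23.6 · 10

302.0800 billion cells
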